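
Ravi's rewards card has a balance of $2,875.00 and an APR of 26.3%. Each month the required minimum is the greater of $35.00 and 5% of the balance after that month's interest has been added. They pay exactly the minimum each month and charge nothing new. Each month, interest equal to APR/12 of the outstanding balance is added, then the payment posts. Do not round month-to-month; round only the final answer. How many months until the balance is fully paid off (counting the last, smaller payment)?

Monthly rate r = 26.3%/12 = 2.19167% = 0.0219167.
While 5% of the post-interest balance exceeds $35.00, each month B ← (B·(1+r))·(1 − 0.05), i.e. B shrinks by the factor (1+r)·0.95 = 0.97082.
This holds for months 1–49. Entering month 50 the balance is $673.68; 5% of the post-interest balance is now below $35.00, so the flat $35.00 minimum applies from here.
From month 50 a fixed $35.00 at rate r clears $673.68 in 26 more payments. Total: 49 + 26 = 75 months.

75 months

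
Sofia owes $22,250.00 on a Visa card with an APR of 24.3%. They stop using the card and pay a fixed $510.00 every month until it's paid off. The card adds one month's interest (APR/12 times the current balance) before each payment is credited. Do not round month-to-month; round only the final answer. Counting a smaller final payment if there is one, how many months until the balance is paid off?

108 months

Monthly rate r = 24.3%/12 = 2.025% = 0.02025.
Recurrence: B ← B·(1+r) − $510.00.
Month 1: interest $450.56; balance after payment $22,190.56.
Month 2: interest $449.36; balance after payment $22,129.92.
Closed form: n = −ln(1 − rB₀/P)/ln(1+r) = −ln(0.11654)/ln(1.02025) ≈ 107.219, so the balance reaches zero during payment 108.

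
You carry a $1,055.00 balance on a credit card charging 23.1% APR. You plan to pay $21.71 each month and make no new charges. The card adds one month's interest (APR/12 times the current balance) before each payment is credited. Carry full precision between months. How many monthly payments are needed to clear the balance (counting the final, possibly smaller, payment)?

Monthly rate r = 23.1%/12 = 1.925% = 0.01925.
Recurrence: B ← B·(1+r) − $21.71.
Month 1: interest $20.31; balance after payment $1,053.60.
Month 2: interest $20.28; balance after payment $1,052.17.
Closed form: n = −ln(1 − rB₀/P)/ln(1+r) = −ln(0.064544)/ln(1.01925) ≈ 143.725, so the balance reaches zero during payment 144.

144 payments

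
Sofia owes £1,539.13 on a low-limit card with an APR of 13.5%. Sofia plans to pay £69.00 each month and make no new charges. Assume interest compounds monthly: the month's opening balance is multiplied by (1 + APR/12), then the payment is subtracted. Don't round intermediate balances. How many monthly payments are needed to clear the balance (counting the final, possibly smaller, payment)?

Monthly rate r = 13.5%/12 = 1.125% = 0.01125.
Recurrence: B ← B·(1+r) − £69.00.
Month 1: interest £17.32; balance after payment £1,487.45.
Month 2: interest £16.73; balance after payment £1,435.18.
Closed form: n = −ln(1 − rB₀/P)/ln(1+r) = −ln(0.74905)/ln(1.01125) ≈ 25.828, so the balance reaches zero during payment 26.

26 months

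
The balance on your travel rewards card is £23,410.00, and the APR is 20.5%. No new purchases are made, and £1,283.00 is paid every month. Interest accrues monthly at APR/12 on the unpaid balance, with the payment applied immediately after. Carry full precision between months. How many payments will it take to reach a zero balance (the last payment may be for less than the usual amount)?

Monthly rate r = 20.5%/12 = 1.70833% = 0.0170833.
Recurrence: B ← B·(1+r) − £1,283.00.
Month 1: interest £399.92; balance after payment £22,526.92.
Month 2: interest £384.83; balance after payment £21,628.76.
Closed form: n = −ln(1 − rB₀/P)/ln(1+r) = −ln(0.68829)/ln(1.01708) ≈ 22.052, so the balance reaches zero during payment 23.

23 months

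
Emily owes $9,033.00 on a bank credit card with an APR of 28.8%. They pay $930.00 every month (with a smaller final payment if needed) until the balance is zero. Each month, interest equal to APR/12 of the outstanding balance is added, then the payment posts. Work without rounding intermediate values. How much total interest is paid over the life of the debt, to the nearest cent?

$1,376.33

Monthly rate r = 28.8%/12 = 2.4% = 0.024.
Payoff takes n = ⌈−ln(1 − rB₀/P)/ln(1+r)⌉ = ⌈11.191⌉ = 12 payments; the last is $179.33.
Total paid = 11·$930.00 + $179.33 = $10,409.33.
Total interest = total paid − principal = $10,409.33 − $9,033.00 = $1,376.33.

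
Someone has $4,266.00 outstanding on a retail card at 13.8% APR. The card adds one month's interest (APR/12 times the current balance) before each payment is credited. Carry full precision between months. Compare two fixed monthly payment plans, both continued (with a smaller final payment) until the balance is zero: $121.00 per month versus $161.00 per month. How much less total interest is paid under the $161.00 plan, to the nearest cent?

$384.88

Monthly rate r = 13.8%/12 = 1.15% = 0.0115.
At $121.00/mo: n = ⌈−ln(1 − rB₀/P)/ln(1+r)⌉ = 46 payments (last $57.29); total interest = total paid − $4,266.00 = $1,236.29.
At $161.00/mo: 32 payments (last $126.41); total interest $851.41.
Interest saved = $1,236.29 − $851.41 = $384.88.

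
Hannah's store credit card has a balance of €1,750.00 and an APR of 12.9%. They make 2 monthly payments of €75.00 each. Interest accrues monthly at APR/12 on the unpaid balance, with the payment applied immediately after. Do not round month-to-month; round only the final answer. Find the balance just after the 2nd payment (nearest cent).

€1,637.02

Monthly rate r = 12.9%/12 = 1.075% = 0.01075.
Each month: B ← B·(1+r) − €75.00.
Month 1: interest €18.81; balance after payment €1,693.81.
Month 2: interest €18.21; balance after payment €1,637.02.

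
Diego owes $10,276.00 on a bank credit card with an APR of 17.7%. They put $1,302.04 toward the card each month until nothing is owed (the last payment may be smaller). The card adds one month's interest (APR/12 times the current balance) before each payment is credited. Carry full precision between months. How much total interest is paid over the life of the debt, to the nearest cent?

$731.74

Monthly rate r = 17.7%/12 = 1.475% = 0.01475.
Payoff takes n = ⌈−ln(1 − rB₀/P)/ln(1+r)⌉ = ⌈8.452⌉ = 9 payments; the last is $591.42.
Total paid = 8·$1,302.04 + $591.42 = $11,007.74.
Total interest = total paid − principal = $11,007.74 − $10,276.00 = $731.74.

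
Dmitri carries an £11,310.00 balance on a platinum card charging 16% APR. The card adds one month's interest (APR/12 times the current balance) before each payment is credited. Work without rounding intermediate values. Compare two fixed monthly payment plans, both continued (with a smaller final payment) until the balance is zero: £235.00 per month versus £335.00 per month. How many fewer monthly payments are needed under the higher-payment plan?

Monthly rate r = 16%/12 = 1.33333% = 0.0133333.
At £235.00/mo: n = ⌈−ln(1 − rB₀/P)/ln(1+r)⌉ = 78 payments (last £115.86); total interest = total paid − £11,310.00 = £6,900.86.
At £335.00/mo: 46 payments (last £52.73); total interest £3,817.73.
Payments saved = 78 − 46 = 32.

32 fewer payments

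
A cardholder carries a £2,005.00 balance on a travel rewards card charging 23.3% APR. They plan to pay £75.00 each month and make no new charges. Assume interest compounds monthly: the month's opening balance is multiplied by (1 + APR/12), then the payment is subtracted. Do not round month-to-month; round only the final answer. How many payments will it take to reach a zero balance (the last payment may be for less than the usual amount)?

39 payments

Monthly rate r = 23.3%/12 = 1.94167% = 0.0194167.
Recurrence: B ← B·(1+r) − £75.00.
Month 1: interest £38.93; balance after payment £1,968.93.
Month 2: interest £38.23; balance after payment £1,932.16.
Closed form: n = −ln(1 − rB₀/P)/ln(1+r) = −ln(0.48093)/ln(1.01942) ≈ 38.066, so the balance reaches zero during payment 39.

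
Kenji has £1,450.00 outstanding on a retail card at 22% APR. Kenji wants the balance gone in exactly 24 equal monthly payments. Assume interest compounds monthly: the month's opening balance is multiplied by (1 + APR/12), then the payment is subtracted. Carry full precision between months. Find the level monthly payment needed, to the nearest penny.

Monthly rate r = 22%/12 = 1.83333% = 0.0183333.
Level-payment amortization: P = B₀·r / (1 − (1+r)^(−n)) = 1450.00·0.0183333 / (1 − 1.01833^(−24)).
Denominator 1 − (1+r)^(−24) = 0.353392164.
P = 26.5833 / 0.353392164 ≈ 75.22.

£75.22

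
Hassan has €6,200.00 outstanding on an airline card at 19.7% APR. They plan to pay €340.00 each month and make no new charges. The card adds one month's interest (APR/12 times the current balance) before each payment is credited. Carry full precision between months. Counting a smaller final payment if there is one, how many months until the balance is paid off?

22 payments

Monthly rate r = 19.7%/12 = 1.64167% = 0.0164167.
Recurrence: B ← B·(1+r) − €340.00.
Month 1: interest €101.78; balance after payment €5,961.78.
Month 2: interest €97.87; balance after payment €5,719.66.
Closed form: n = −ln(1 − rB₀/P)/ln(1+r) = −ln(0.70064)/ln(1.01642) ≈ 21.848, so the balance reaches zero during payment 22.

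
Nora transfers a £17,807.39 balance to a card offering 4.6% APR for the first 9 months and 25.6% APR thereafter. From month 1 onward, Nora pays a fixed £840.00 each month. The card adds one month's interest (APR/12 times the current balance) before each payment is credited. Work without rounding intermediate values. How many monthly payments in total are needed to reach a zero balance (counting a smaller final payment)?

25 payments

Promo months 1–9 at r₀ = 4.6%/12 = 0.00383333; months 10+ at r₁ = 25.6%/12 = 0.0213333.
After month 9: iterate B ← B·(1+r₀) − £840.00 for 9 months → £10,754.29.
Then at r₁ with £840.00/mo: n₂ = −ln(1 − r₁·B/P)/ln(1+r₁) ≈ 15.11 → 16 more payments.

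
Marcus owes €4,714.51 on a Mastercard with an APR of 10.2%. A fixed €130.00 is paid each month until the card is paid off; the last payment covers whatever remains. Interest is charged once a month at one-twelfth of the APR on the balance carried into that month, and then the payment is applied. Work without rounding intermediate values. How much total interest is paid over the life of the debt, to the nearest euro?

€946

Monthly rate r = 10.2%/12 = 0.85% = 0.0085.
Payoff takes n = ⌈−ln(1 − rB₀/P)/ln(1+r)⌉ = ⌈43.542⌉ = 44 payments; the last is €70.55.
Total paid = 43·€130.00 + €70.55 = €5,660.55.
Total interest = total paid − principal = €5,660.55 − €4,714.51 = €946.04.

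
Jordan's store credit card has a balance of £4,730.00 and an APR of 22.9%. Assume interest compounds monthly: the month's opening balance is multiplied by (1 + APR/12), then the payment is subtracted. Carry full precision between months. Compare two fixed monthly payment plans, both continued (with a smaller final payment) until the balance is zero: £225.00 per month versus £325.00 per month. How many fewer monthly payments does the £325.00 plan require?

Monthly rate r = 22.9%/12 = 1.90833% = 0.0190833.
At £225.00/mo: n = ⌈−ln(1 − rB₀/P)/ln(1+r)⌉ = 28 payments (last £28.67); total interest = total paid − £4,730.00 = £1,373.67.
At £325.00/mo: 18 payments (last £69.36); total interest £864.36.
Payments saved = 28 − 18 = 10.

10 fewer payments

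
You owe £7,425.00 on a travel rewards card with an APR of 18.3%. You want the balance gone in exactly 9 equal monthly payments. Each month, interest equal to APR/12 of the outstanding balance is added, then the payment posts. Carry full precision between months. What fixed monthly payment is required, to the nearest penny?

Monthly rate r = 18.3%/12 = 1.525% = 0.01525.
Level-payment amortization: P = B₀·r / (1 − (1+r)^(−n)) = 7425.00·0.01525 / (1 − 1.01525^(−9)).
Denominator 1 − (1+r)^(−9) = 0.127344126.
P = 113.231 / 0.127344126 ≈ 889.18.

£889.18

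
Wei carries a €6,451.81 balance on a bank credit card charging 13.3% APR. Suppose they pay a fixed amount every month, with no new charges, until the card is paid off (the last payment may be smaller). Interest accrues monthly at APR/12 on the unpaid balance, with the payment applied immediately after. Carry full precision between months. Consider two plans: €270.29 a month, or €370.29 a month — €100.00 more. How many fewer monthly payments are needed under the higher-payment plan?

8 fewer payments

Monthly rate r = 13.3%/12 = 1.10833% = 0.0110833.
At €270.29/mo: n = ⌈−ln(1 − rB₀/P)/ln(1+r)⌉ = 28 payments (last €237.55); total interest = total paid − €6,451.81 = €1,083.57.
At €370.29/mo: 20 payments (last €173.38); total interest €757.08.
Payments saved = 28 − 20 = 8.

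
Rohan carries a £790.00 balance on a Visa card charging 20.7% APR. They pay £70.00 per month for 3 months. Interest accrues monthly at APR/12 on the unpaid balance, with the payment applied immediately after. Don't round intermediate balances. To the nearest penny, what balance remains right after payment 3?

Monthly rate r = 20.7%/12 = 1.725% = 0.01725.
Each month: B ← B·(1+r) − £70.00.
Month 1: interest £13.63; balance after payment £733.63.
Month 2: interest £12.66; balance after payment £676.28.
Month 3: interest £11.67; balance after payment £617.95.

£617.95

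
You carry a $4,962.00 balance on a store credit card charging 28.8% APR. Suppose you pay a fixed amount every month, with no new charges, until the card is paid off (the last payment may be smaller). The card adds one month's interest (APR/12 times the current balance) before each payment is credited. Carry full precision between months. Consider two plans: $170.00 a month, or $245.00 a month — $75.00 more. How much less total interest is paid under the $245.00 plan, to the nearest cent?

$1,765.89

Monthly rate r = 28.8%/12 = 2.4% = 0.024.
At $170.00/mo: n = ⌈−ln(1 − rB₀/P)/ln(1+r)⌉ = 51 payments (last $142.73); total interest = total paid − $4,962.00 = $3,680.73.
At $245.00/mo: 29 payments (last $16.84); total interest $1,914.84.
Interest saved = $3,680.73 − $1,914.84 = $1,765.89.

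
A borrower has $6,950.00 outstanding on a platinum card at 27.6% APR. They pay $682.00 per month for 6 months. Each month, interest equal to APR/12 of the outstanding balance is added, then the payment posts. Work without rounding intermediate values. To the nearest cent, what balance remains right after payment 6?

Monthly rate r = 27.6%/12 = 2.3% = 0.023.
Each month: B ← B·(1+r) − $682.00.
Month 1: interest $159.85; balance after payment $6,427.85.
Month 2: interest $147.84; balance after payment $5,893.69.
Month 3: interest $135.55; balance after payment $5,347.25.
Month 4: interest $122.99; balance after payment $4,788.23.
Month 5: interest $110.13; balance after payment $4,216.36.
Month 6: interest $96.98; balance after payment $3,631.34.

$3,631.34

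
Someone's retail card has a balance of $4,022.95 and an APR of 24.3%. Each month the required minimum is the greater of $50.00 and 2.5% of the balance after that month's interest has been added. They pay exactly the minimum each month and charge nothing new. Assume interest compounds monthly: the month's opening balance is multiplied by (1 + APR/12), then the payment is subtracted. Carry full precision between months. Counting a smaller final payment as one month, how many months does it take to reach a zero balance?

216 months

Monthly rate r = 24.3%/12 = 2.025% = 0.02025.
While 2.5% of the post-interest balance exceeds $50.00, each month B ← (B·(1+r))·(1 − 0.025), i.e. B shrinks by the factor (1+r)·0.975 = 0.99474.
This holds for months 1–137. Entering month 138 the balance is $1,954.26; 2.5% of the post-interest balance is now below $50.00, so the flat $50.00 minimum applies from here.
From month 138 a fixed $50.00 at rate r clears $1,954.26 in 79 more payments. Total: 137 + 79 = 216 months.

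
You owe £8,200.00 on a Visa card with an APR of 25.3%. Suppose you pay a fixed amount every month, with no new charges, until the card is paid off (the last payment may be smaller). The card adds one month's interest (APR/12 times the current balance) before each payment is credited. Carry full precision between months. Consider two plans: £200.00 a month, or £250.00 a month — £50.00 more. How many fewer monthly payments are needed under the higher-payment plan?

39 fewer payments

Monthly rate r = 25.3%/12 = 2.10833% = 0.0210833.
At £200.00/mo: n = ⌈−ln(1 − rB₀/P)/ln(1+r)⌉ = 96 payments (last £154.45); total interest = total paid − £8,200.00 = £10,954.45.
At £250.00/mo: 57 payments (last £93.46); total interest £5,893.46.
Payments saved = 96 − 57 = 39.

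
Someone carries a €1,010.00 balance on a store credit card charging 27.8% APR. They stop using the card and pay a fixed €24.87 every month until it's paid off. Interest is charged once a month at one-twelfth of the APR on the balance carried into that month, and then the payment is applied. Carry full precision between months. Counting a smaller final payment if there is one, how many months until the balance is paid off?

124 months

Monthly rate r = 27.8%/12 = 2.31667% = 0.0231667.
Recurrence: B ← B·(1+r) − €24.87.
Month 1: interest €23.40; balance after payment €1,008.53.
Month 2: interest €23.36; balance after payment €1,007.02.
Closed form: n = −ln(1 − rB₀/P)/ln(1+r) = −ln(0.059174)/ln(1.02317) ≈ 123.449, so the balance reaches zero during payment 124.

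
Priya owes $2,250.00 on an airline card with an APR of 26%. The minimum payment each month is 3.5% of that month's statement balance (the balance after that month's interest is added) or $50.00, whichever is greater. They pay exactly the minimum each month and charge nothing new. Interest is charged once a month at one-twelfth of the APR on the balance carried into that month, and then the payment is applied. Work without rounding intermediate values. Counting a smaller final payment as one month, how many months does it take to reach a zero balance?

77 months

Monthly rate r = 26%/12 = 2.16667% = 0.0216667.
While 3.5% of the post-interest balance exceeds $50.00, each month B ← (B·(1+r))·(1 − 0.035), i.e. B shrinks by the factor (1+r)·0.965 = 0.98591.
This holds for months 1–34. Entering month 35 the balance is $1,388.75; 3.5% of the post-interest balance is now below $50.00, so the flat $50.00 minimum applies from here.
From month 35 a fixed $50.00 at rate r clears $1,388.75 in 43 more payments. Total: 34 + 43 = 77 months.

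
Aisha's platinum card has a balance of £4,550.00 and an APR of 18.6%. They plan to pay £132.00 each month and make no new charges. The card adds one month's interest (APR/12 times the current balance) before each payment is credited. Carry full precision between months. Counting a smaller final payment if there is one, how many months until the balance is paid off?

50 payments

Monthly rate r = 18.6%/12 = 1.55% = 0.0155.
Recurrence: B ← B·(1+r) − £132.00.
Month 1: interest £70.53; balance after payment £4,488.52.
Month 2: interest £69.57; balance after payment £4,426.10.
Closed form: n = −ln(1 − rB₀/P)/ln(1+r) = −ln(0.46572)/ln(1.0155) ≈ 49.682, so the balance reaches zero during payment 50.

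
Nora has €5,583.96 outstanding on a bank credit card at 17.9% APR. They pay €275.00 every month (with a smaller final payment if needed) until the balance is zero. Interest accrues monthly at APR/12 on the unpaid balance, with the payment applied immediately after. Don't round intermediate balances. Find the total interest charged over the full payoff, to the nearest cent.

€1,117.78

Monthly rate r = 17.9%/12 = 1.49167% = 0.0149167.
Payoff takes n = ⌈−ln(1 − rB₀/P)/ln(1+r)⌉ = ⌈24.368⌉ = 25 payments; the last is €101.74.
Total paid = 24·€275.00 + €101.74 = €6,701.74.
Total interest = total paid − principal = €6,701.74 − €5,583.96 = €1,117.78.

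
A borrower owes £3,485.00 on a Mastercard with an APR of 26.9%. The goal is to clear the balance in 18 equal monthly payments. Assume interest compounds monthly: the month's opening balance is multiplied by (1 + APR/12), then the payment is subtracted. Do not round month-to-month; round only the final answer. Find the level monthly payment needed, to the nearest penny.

£237.43

Monthly rate r = 26.9%/12 = 2.24167% = 0.0224167.
Level-payment amortization: P = B₀·r / (1 − (1+r)^(−n)) = 3485.00·0.0224167 / (1 − 1.02242^(−18)).
Denominator 1 − (1+r)^(−18) = 0.32903876.
P = 78.1221 / 0.32903876 ≈ 237.43.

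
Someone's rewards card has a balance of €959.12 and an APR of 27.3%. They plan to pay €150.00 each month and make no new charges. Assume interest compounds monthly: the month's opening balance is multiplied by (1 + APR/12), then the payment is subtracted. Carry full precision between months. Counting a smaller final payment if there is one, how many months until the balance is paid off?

7 months

Monthly rate r = 27.3%/12 = 2.275% = 0.02275.
Recurrence: B ← B·(1+r) − €150.00.
Month 1: interest €21.82; balance after payment €830.94.
Month 2: interest €18.90; balance after payment €699.84.
Closed form: n = −ln(1 − rB₀/P)/ln(1+r) = −ln(0.85453)/ln(1.02275) ≈ 6.988, so the balance reaches zero during payment 7.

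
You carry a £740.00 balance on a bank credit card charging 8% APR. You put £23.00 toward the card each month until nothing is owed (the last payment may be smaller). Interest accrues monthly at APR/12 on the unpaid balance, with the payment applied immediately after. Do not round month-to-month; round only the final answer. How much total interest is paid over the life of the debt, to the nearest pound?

Monthly rate r = 8%/12 = 0.666667% = 0.00666667.
Payoff takes n = ⌈−ln(1 − rB₀/P)/ln(1+r)⌉ = ⌈36.334⌉ = 37 payments; the last is £7.71.
Total paid = 36·£23.00 + £7.71 = £835.71.
Total interest = total paid − principal = £835.71 − £740.00 = £95.71.

£96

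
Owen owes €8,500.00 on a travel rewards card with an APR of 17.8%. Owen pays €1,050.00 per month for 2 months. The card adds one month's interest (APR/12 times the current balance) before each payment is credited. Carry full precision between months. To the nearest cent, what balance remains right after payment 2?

€6,638.46

Monthly rate r = 17.8%/12 = 1.48333% = 0.0148333.
Each month: B ← B·(1+r) − €1,050.00.
Month 1: interest €126.08; balance after payment €7,576.08.
Month 2: interest €112.38; balance after payment €6,638.46.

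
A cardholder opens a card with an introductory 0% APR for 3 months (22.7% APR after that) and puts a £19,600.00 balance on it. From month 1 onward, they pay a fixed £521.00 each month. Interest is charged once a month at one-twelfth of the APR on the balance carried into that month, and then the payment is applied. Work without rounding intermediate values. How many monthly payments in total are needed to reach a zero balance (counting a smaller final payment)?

Promo months 1–3 at r₀ = 0%/12 = 0; months 4+ at r₁ = 22.7%/12 = 0.0189167.
After month 3 (no interest yet): B = £19,600.00 − 3·£521.00 = £18,037.00.
Then at r₁ with £521.00/mo: n₂ = −ln(1 − r₁·B/P)/ln(1+r₁) ≈ 56.77 → 57 more payments.

60 payments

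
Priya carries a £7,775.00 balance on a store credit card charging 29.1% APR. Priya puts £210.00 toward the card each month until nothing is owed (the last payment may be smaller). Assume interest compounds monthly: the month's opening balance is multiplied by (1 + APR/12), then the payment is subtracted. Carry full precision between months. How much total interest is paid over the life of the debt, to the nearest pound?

Monthly rate r = 29.1%/12 = 2.425% = 0.02425.
Payoff takes n = ⌈−ln(1 − rB₀/P)/ln(1+r)⌉ = ⌈95.202⌉ = 96 payments; the last is £42.75.
Total paid = 95·£210.00 + £42.75 = £19,992.75.
Total interest = total paid − principal = £19,992.75 − £7,775.00 = £12,217.75.

£12,218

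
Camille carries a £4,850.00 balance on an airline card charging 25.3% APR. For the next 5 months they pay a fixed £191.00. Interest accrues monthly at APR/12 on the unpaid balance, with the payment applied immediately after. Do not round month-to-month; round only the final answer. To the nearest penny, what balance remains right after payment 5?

£4,387.16

Monthly rate r = 25.3%/12 = 2.10833% = 0.0210833.
Each month: B ← B·(1+r) − £191.00.
Month 1: interest £102.25; balance after payment £4,761.25.
Month 2: interest £100.38; balance after payment £4,670.64.
Month 3: interest £98.47; balance after payment £4,578.11.
Month 4: interest £96.52; balance after payment £4,483.63.
Month 5: interest £94.53; balance after payment £4,387.16.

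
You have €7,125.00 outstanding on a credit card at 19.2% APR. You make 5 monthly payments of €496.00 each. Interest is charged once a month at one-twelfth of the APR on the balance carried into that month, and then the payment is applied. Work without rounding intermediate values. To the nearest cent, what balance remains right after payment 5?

Monthly rate r = 19.2%/12 = 1.6% = 0.016.
Each month: B ← B·(1+r) − €496.00.
Month 1: interest €114.00; balance after payment €6,743.00.
Month 2: interest €107.89; balance after payment €6,354.89.
Month 3: interest €101.68; balance after payment €5,960.57.
Month 4: interest €95.37; balance after payment €5,559.94.
Month 5: interest €88.96; balance after payment €5,152.89.

€5,152.89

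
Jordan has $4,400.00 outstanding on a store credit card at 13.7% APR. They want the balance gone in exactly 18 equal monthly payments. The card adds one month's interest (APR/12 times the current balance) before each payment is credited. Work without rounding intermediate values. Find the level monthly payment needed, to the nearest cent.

$271.81

Monthly rate r = 13.7%/12 = 1.14167% = 0.0114167.
Level-payment amortization: P = B₀·r / (1 − (1+r)^(−n)) = 4400.00·0.0114167 / (1 − 1.01142^(−18)).
Denominator 1 − (1+r)^(−18) = 0.184811407.
P = 50.2333 / 0.184811407 ≈ 271.81.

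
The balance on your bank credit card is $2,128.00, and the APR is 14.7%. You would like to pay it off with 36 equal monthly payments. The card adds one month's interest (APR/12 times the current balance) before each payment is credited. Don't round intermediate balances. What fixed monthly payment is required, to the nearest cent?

Monthly rate r = 14.7%/12 = 1.225% = 0.01225.
Level-payment amortization: P = B₀·r / (1 − (1+r)^(−n)) = 2128.00·0.01225 / (1 − 1.01225^(−36)).
Denominator 1 − (1+r)^(−36) = 0.354881162.
P = 26.068 / 0.354881162 ≈ 73.46.

$73.46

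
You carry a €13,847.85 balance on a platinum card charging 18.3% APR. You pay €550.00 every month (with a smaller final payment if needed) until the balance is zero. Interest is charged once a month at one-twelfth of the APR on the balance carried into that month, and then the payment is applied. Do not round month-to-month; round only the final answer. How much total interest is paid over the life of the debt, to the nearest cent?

Monthly rate r = 18.3%/12 = 1.525% = 0.01525.
Payoff takes n = ⌈−ln(1 − rB₀/P)/ln(1+r)⌉ = ⌈32.009⌉ = 33 payments; the last is €4.83.
Total paid = 32·€550.00 + €4.83 = €17,604.83.
Total interest = total paid − principal = €17,604.83 − €13,847.85 = €3,756.98.

€3,756.98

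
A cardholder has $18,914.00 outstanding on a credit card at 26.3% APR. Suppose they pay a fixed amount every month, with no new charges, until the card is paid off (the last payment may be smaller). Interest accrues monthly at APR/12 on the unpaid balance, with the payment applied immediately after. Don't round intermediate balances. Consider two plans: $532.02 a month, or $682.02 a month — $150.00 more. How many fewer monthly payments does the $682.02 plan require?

26 fewer payments

Monthly rate r = 26.3%/12 = 2.19167% = 0.0219167.
At $532.02/mo: n = ⌈−ln(1 − rB₀/P)/ln(1+r)⌉ = 70 payments (last $355.32); total interest = total paid − $18,914.00 = $18,150.70.
At $682.02/mo: 44 payments (last $118.90); total interest $10,531.76.
Payments saved = 70 − 44 = 26.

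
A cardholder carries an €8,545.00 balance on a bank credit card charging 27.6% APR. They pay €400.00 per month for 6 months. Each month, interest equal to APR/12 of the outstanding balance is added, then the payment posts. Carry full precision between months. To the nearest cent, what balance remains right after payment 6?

€7,251.82

Monthly rate r = 27.6%/12 = 2.3% = 0.023.
Each month: B ← B·(1+r) − €400.00.
Month 1: interest €196.53; balance after payment €8,341.53.
Month 2: interest €191.86; balance after payment €8,133.39.
Month 3: interest €187.07; balance after payment €7,920.46.
Month 4: interest €182.17; balance after payment €7,702.63.
Month 5: interest €177.16; balance after payment €7,479.79.
Month 6: interest €172.04; balance after payment €7,251.82.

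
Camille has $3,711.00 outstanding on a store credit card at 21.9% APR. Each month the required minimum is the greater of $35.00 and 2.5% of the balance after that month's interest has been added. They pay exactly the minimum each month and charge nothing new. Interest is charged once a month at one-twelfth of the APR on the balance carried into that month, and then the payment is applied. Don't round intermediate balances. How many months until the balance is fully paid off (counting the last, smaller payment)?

Monthly rate r = 21.9%/12 = 1.825% = 0.01825.
While 2.5% of the post-interest balance exceeds $35.00, each month B ← (B·(1+r))·(1 − 0.025), i.e. B shrinks by the factor (1+r)·0.975 = 0.99279.
This holds for months 1–138. Entering month 139 the balance is $1,367.85; 2.5% of the post-interest balance is now below $35.00, so the flat $35.00 minimum applies from here.
From month 139 a fixed $35.00 at rate r clears $1,367.85 in 70 more payments. Total: 138 + 70 = 208 months.

208 months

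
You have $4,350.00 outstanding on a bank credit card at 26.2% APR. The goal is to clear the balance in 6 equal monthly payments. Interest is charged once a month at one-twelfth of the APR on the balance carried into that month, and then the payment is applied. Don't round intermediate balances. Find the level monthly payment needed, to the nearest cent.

$781.40

Monthly rate r = 26.2%/12 = 2.18333% = 0.0218333.
Level-payment amortization: P = B₀·r / (1 − (1+r)^(−n)) = 4350.00·0.0218333 / (1 − 1.02183^(−6)).
Denominator 1 − (1+r)^(−6) = 0.121544825.
P = 94.975 / 0.121544825 ≈ 781.40.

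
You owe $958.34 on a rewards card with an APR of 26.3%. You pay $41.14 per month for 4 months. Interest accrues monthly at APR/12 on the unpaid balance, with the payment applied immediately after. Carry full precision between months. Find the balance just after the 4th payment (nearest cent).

Monthly rate r = 26.3%/12 = 2.19167% = 0.0219167.
Each month: B ← B·(1+r) − $41.14.
Month 1: interest $21.00; balance after payment $938.20.
Month 2: interest $20.56; balance after payment $917.63.
Month 3: interest $20.11; balance after payment $896.60.
Month 4: interest $19.65; balance after payment $875.11.

$875.11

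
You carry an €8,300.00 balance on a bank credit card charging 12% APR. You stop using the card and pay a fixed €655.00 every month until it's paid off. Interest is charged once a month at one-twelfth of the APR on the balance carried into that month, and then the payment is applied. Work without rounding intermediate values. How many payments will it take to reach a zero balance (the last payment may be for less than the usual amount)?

Monthly rate r = 12%/12 = 1% = 0.01.
Recurrence: B ← B·(1+r) − €655.00.
Month 1: interest €83.00; balance after payment €7,728.00.
Month 2: interest €77.28; balance after payment €7,150.28.
Closed form: n = −ln(1 − rB₀/P)/ln(1+r) = −ln(0.87328)/ln(1.01) ≈ 13.617, so the balance reaches zero during payment 14.

14 months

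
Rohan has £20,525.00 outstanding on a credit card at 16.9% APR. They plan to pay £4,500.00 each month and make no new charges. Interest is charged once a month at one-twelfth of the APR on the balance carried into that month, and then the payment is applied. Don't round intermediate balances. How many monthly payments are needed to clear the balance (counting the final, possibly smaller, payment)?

Monthly rate r = 16.9%/12 = 1.40833% = 0.0140833.
Recurrence: B ← B·(1+r) − £4,500.00.
Month 1: interest £289.06; balance after payment £16,314.06.
Month 2: interest £229.76; balance after payment £12,043.82.
Month 3: interest £169.62; balance after payment £7,713.43.
Month 4: interest £108.63; balance after payment £3,322.06.
Month 5: interest £46.79; balance after payment £0.00.

5 months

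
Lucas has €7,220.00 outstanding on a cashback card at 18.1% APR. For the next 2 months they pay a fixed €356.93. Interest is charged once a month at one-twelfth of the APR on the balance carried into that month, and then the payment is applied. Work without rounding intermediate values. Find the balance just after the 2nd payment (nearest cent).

€6,720.20

Monthly rate r = 18.1%/12 = 1.50833% = 0.0150833.
Each month: B ← B·(1+r) − €356.93.
Month 1: interest €108.90; balance after payment €6,971.97.
Month 2: interest €105.16; balance after payment €6,720.20.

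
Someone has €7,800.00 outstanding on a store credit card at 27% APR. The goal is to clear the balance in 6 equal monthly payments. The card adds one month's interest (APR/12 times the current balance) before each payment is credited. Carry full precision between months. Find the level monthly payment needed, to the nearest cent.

€1,404.27

Monthly rate r = 27%/12 = 2.25% = 0.0225.
Level-payment amortization: P = B₀·r / (1 − (1+r)^(−n)) = 7800.00·0.0225 / (1 − 1.0225^(−6)).
Denominator 1 − (1+r)^(−6) = 0.124975728.
P = 175.5 / 0.124975728 ≈ 1404.27.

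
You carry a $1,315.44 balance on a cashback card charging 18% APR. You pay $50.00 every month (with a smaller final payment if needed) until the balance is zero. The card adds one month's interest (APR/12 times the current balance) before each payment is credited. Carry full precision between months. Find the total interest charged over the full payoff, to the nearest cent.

$370.22

Monthly rate r = 18%/12 = 1.5% = 0.015.
Payoff takes n = ⌈−ln(1 − rB₀/P)/ln(1+r)⌉ = ⌈33.712⌉ = 34 payments; the last is $35.66.
Total paid = 33·$50.00 + $35.66 = $1,685.66.
Total interest = total paid − principal = $1,685.66 − $1,315.44 = $370.22.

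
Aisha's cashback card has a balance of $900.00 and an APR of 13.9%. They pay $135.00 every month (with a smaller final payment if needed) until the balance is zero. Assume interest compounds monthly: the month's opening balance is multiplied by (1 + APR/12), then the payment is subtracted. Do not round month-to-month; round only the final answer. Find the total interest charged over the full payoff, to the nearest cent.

Monthly rate r = 13.9%/12 = 1.15833% = 0.0115833.
Payoff takes n = ⌈−ln(1 − rB₀/P)/ln(1+r)⌉ = ⌈6.978⌉ = 7 payments; the last is $132.08.
Total paid = 6·$135.00 + $132.08 = $942.08.
Total interest = total paid − principal = $942.08 − $900.00 = $42.08.

$42.08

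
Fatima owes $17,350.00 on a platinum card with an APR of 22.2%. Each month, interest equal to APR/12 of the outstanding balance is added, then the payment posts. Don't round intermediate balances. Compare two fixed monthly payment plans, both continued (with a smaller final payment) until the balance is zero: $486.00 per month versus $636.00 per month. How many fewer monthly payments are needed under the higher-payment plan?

20 fewer payments

Monthly rate r = 22.2%/12 = 1.85% = 0.0185.
At $486.00/mo: n = ⌈−ln(1 − rB₀/P)/ln(1+r)⌉ = 59 payments (last $448.81); total interest = total paid − $17,350.00 = $11,286.81.
At $636.00/mo: 39 payments (last $208.42); total interest $7,026.42.
Payments saved = 59 − 39 = 20.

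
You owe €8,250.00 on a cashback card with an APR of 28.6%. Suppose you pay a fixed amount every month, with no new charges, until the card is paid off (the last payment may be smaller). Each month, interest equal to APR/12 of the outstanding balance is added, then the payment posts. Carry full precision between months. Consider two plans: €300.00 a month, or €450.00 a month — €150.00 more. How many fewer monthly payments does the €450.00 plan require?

Monthly rate r = 28.6%/12 = 2.38333% = 0.0238333.
At €300.00/mo: n = ⌈−ln(1 − rB₀/P)/ln(1+r)⌉ = 46 payments (last €70.69); total interest = total paid − €8,250.00 = €5,320.69.
At €450.00/mo: 25 payments (last €174.86); total interest €2,724.86.
Payments saved = 46 − 25 = 21.

21 fewer payments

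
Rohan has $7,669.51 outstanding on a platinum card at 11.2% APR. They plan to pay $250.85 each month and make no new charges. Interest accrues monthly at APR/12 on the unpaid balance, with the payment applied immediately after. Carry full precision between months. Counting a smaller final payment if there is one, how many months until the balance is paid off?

Monthly rate r = 11.2%/12 = 0.933333% = 0.00933333.
Recurrence: B ← B·(1+r) − $250.85.
Month 1: interest $71.58; balance after payment $7,490.24.
Month 2: interest $69.91; balance after payment $7,309.30.
Closed form: n = −ln(1 − rB₀/P)/ln(1+r) = −ln(0.71464)/ln(1.00933) ≈ 36.165, so the balance reaches zero during payment 37.

37 payments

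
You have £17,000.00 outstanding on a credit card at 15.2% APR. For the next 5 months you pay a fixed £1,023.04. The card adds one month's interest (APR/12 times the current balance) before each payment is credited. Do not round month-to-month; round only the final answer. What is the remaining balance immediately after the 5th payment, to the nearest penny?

Monthly rate r = 15.2%/12 = 1.26667% = 0.0126667.
Each month: B ← B·(1+r) − £1,023.04.
Month 1: interest £215.33; balance after payment £16,192.29.
Month 2: interest £205.10; balance after payment £15,374.36.
Month 3: interest £194.74; balance after payment £14,546.06.
Month 4: interest £184.25; balance after payment £13,707.27.
Month 5: interest £173.63; balance after payment £12,857.85.

£12,857.85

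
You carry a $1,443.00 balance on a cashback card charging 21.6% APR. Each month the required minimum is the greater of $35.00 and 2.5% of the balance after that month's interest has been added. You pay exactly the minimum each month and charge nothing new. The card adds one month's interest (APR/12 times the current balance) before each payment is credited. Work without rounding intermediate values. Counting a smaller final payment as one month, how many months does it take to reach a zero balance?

Monthly rate r = 21.6%/12 = 1.8% = 0.018.
While 2.5% of the post-interest balance exceeds $35.00, each month B ← (B·(1+r))·(1 − 0.025), i.e. B shrinks by the factor (1+r)·0.975 = 0.99255.
This holds for months 1–7. Entering month 8 the balance is $1,369.41; 2.5% of the post-interest balance is now below $35.00, so the flat $35.00 minimum applies from here.
From month 8 a fixed $35.00 at rate r clears $1,369.41 in 69 more payments. Total: 7 + 69 = 76 months.

76 months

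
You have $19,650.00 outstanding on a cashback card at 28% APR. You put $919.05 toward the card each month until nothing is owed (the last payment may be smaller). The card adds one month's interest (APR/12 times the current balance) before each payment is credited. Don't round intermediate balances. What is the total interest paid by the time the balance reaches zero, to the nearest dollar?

$7,881

Monthly rate r = 28%/12 = 2.33333% = 0.0233333.
Payoff takes n = ⌈−ln(1 − rB₀/P)/ln(1+r)⌉ = ⌈29.955⌉ = 30 payments; the last is $878.10.
Total paid = 29·$919.05 + $878.10 = $27,530.55.
Total interest = total paid − principal = $27,530.55 − $19,650.00 = $7,880.55.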